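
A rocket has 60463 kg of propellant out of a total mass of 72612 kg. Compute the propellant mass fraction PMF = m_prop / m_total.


PMF = 60463 / 72612 = 0.833

0.833


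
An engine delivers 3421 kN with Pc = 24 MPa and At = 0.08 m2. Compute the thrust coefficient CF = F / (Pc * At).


CF = 3421000 / (24e6 * 0.08) = 1.78

1.78


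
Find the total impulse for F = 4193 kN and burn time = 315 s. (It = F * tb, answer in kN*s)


It = 4193 * 315 = 1320795 kN*s

1320795 kN*s


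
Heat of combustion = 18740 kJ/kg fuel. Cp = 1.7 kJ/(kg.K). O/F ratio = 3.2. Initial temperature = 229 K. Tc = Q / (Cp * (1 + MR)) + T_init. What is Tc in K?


Tc = 18740 / (1.7 * (1 + 3.2)) + 229 = 2854 K

2854 K


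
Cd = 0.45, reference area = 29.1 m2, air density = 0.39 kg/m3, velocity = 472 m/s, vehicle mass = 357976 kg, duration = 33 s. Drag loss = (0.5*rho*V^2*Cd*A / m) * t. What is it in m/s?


D = 0.5 * 0.39 * 472^2 * 0.45 * 29.1 = 568884.51 N
a = 568884.51 / 357976 = 1.5892 m/s2
dV = 1.5892 * 33 = 52.4 m/s

52.4 m/s


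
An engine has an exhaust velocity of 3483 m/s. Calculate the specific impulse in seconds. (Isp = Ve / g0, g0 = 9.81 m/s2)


Isp = Ve / g0 = 3483 / 9.81 = 355.0 s

355.0 s


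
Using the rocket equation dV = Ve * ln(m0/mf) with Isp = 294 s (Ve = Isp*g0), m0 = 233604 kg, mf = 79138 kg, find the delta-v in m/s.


Ve = 294 * 9.81 = 2884.14 m/s
dV = 2884.14 * ln(233604/79138) = 3122 m/s

3122 m/s


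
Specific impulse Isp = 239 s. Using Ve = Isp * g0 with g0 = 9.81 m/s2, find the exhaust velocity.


Ve = Isp * g0 = 239 * 9.81 = 2344.6 m/s

2344.6 m/s


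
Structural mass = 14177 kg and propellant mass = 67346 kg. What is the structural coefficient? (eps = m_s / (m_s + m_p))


eps = 14177 / (14177 + 67346) = 0.1739

0.1739


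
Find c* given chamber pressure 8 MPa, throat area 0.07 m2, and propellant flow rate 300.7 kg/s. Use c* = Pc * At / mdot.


c* = 8e6 * 0.07 / 300.7 = 1862 m/s

1862 m/s


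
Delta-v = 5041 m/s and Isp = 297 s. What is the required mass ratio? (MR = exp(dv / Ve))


Ve = 297 * 9.81 = 2913.57 m/s
MR = exp(5041 / 2913.57) = 5.642

5.642


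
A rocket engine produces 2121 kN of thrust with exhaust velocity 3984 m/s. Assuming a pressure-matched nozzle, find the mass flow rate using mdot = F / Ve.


mdot = F / Ve = 2121000 / 3984 = 532.4 kg/s

532.4 kg/s


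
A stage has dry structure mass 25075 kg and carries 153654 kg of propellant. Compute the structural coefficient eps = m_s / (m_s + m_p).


eps = 25075 / (25075 + 153654) = 0.1403

0.1403


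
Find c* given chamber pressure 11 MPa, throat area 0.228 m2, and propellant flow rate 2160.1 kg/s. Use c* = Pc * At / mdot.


c* = 11e6 * 0.228 / 2160.1 = 1161 m/s

1161 m/s


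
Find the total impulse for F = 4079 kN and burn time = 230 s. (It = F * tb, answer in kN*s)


It = 4079 * 230 = 938170 kN*s

938170 kN*s


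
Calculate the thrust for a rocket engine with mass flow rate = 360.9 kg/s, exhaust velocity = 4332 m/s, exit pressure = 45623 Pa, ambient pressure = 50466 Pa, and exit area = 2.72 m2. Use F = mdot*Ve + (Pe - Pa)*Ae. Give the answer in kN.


F = 360.9 * 4332 + (45623 - 50466) * 2.72 = 1.5502e+06 N = 1550.2 kN

1550.2 kN


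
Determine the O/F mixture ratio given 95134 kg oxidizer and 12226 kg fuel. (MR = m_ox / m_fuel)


MR = 95134 / 12226 = 7.78

7.78


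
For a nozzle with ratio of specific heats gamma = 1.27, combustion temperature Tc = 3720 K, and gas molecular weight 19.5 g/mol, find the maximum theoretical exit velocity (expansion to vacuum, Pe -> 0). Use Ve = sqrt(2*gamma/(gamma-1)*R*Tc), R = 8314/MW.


R = 8314 / 19.5 = 426.36 J/(kg.K)
Ve = sqrt(2 * 1.27 / (1.27 - 1) * 426.36 * 3720) = 3863 m/s

3863 m/s


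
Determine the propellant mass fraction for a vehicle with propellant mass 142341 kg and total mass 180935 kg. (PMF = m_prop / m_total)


PMF = 142341 / 180935 = 0.787

0.787


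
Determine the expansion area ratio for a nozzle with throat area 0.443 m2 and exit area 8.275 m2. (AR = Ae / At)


AR = 8.275 / 0.443 = 18.7

18.7


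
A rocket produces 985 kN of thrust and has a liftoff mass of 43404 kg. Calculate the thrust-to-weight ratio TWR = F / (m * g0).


TWR = 985000 / (43404 * 9.81) = 2.31

2.31


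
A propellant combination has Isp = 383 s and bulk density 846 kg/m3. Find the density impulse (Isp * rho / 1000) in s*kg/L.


rho*Isp = 383 * 846 / 1000 = 324 s*kg/L

324 s*kg/L


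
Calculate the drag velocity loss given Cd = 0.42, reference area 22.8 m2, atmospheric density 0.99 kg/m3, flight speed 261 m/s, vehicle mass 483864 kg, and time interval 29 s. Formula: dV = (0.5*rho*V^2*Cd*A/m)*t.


D = 0.5 * 0.99 * 261^2 * 0.42 * 22.8 = 322901.71 N
a = 322901.71 / 483864 = 0.6673 m/s2
dV = 0.6673 * 29 = 19.4 m/s

19.4 m/s


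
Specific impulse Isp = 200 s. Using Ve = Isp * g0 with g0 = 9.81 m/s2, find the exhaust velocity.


Ve = Isp * g0 = 200 * 9.81 = 1962.0 m/s

1962.0 m/s


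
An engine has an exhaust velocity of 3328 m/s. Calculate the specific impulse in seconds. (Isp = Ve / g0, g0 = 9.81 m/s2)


Isp = Ve / g0 = 3328 / 9.81 = 339.2 s

339.2 s


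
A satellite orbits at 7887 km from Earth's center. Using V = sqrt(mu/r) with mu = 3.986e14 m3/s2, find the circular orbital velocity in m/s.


V = sqrt(3.986e14 / 7887000) = 7109 m/s

7109 m/s


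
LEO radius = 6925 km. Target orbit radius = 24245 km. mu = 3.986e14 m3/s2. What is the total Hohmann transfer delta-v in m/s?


V1 = sqrt(mu/r1) = 7586.8 m/s
dV1 = V1*(sqrt(2*r2/(r1+r2)) - 1) = 1875.93 m/s
V2 = sqrt(mu/r2) = 4054.69 m/s
dV2 = V2*(1 - sqrt(2*r1/(r1+r2))) = 1351.89 m/s
Total dV = 3228 m/s

3228 m/s


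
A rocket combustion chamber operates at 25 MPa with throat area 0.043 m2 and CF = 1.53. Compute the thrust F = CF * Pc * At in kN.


F = 1.53 * 25e6 * 0.043 = 1.6447e+06 N = 1644.7 kN

1644.7 kN


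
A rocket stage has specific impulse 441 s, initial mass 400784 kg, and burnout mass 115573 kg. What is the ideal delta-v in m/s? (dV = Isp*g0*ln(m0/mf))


Ve = 441 * 9.81 = 4326.21 m/s
dV = 4326.21 * ln(400784/115573) = 5380 m/s

5380 m/s


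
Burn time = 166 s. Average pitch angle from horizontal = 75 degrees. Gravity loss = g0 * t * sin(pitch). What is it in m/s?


GL = 9.81 * 166 * sin(75 deg) = 1573 m/s

1573 m/s


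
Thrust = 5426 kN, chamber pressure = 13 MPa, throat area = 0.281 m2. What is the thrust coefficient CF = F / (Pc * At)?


CF = 5426000 / (13e6 * 0.281) = 1.49

1.49


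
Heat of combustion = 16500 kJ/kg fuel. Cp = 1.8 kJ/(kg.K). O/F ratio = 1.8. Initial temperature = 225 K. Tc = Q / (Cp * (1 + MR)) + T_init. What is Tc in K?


Tc = 16500 / (1.8 * (1 + 1.8)) + 225 = 3499 K

3499 K


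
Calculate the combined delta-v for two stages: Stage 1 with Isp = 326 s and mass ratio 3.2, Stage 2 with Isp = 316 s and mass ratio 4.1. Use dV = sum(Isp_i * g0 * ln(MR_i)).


dV1 = 326 * 9.81 * ln(3.2) = 3719.8 m/s
dV2 = 316 * 9.81 * ln(4.1) = 4374.0 m/s
Total dV = 3719.8 + 4374.0 = 8093.8 m/s ~ 8094 m/s

8094 m/s


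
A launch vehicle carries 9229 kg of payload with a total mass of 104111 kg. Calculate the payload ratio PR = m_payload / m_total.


PR = 9229 / 104111 = 0.0886

0.0886


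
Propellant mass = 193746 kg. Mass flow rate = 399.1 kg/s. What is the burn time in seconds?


tb = 193746 / 399.1 = 485.5 s

485.5 s


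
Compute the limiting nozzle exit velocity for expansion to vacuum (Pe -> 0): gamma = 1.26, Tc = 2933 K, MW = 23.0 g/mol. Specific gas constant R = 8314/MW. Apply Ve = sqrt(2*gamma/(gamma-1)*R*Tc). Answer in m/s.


R = 8314 / 23.0 = 361.48 J/(kg.K)
Ve = sqrt(2 * 1.26 / (1.26 - 1) * 361.48 * 2933) = 3206 m/s

3206 m/s


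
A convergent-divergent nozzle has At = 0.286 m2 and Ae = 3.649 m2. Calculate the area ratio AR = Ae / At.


AR = 3.649 / 0.286 = 12.8

12.8


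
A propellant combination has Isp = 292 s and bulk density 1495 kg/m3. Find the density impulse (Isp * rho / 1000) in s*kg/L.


rho*Isp = 292 * 1495 / 1000 = 437 s*kg/L

437 s*kg/L


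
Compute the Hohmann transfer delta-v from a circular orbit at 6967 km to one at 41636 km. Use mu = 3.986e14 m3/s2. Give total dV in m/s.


V1 = sqrt(mu/r1) = 7563.9 m/s
dV1 = V1*(sqrt(2*r2/(r1+r2)) - 1) = 2336.75 m/s
V2 = sqrt(mu/r2) = 3094.1 m/s
dV2 = V2*(1 - sqrt(2*r1/(r1+r2))) = 1437.41 m/s
Total dV = 3774 m/s

3774 m/s


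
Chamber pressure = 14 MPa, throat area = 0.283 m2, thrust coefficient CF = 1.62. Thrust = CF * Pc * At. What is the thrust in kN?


F = 1.62 * 14e6 * 0.283 = 6.4184e+06 N = 6418.4 kN

6418.4 kN


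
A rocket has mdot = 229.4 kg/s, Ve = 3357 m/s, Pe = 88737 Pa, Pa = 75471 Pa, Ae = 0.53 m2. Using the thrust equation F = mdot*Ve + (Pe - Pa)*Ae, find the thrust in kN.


F = 229.4 * 3357 + (88737 - 75471) * 0.53 = 777127.0 N = 777.1 kN

777.1 kN


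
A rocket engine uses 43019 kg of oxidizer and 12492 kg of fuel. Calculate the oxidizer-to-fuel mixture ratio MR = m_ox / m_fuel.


MR = 43019 / 12492 = 3.44

3.44


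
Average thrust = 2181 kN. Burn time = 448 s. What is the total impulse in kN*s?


It = 2181 * 448 = 977088 kN*s

977088 kN*s


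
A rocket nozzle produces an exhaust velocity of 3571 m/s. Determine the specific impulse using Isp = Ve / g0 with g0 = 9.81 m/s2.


Isp = Ve / g0 = 3571 / 9.81 = 364.0 s

364.0 s


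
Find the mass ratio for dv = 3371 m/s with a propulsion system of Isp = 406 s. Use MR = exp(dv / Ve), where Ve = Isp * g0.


Ve = 406 * 9.81 = 3982.86 m/s
MR = exp(3371 / 3982.86) = 2.331

2.331


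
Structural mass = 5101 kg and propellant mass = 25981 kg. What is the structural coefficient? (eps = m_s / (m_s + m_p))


eps = 5101 / (5101 + 25981) = 0.1641

0.1641


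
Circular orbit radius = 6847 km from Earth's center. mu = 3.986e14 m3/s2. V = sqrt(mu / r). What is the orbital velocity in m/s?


V = sqrt(3.986e14 / 6847000) = 7630 m/s

7630 m/s


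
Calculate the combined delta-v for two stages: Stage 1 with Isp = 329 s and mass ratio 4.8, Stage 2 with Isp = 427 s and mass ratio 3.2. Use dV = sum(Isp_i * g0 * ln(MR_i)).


dV1 = 329 * 9.81 * ln(4.8) = 5062.7 m/s
dV2 = 427 * 9.81 * ln(3.2) = 4872.3 m/s
Total dV = 5062.7 + 4872.3 = 9935.0 m/s ~ 9935 m/s

9935 m/s


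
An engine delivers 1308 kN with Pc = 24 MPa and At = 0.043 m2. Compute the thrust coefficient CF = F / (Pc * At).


CF = 1308000 / (24e6 * 0.043) = 1.27

1.27


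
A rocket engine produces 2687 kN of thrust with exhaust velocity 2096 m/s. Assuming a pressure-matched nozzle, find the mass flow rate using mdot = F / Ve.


mdot = F / Ve = 2687000 / 2096 = 1282.0 kg/s

1282.0 kg/s


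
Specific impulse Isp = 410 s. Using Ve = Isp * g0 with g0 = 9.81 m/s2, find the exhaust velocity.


Ve = Isp * g0 = 410 * 9.81 = 4022.1 m/s

4022.1 m/s


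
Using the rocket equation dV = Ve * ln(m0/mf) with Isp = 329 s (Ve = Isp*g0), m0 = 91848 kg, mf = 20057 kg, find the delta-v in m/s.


Ve = 329 * 9.81 = 3227.49 m/s
dV = 3227.49 * ln(91848/20057) = 4911 m/s

4911 m/s


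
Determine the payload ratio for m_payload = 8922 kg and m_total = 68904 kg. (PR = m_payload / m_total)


PR = 8922 / 68904 = 0.1295

0.1295


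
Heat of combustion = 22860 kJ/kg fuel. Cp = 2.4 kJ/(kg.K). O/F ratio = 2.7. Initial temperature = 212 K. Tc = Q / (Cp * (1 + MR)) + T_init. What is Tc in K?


Tc = 22860 / (2.4 * (1 + 2.7)) + 212 = 2786 K

2786 K


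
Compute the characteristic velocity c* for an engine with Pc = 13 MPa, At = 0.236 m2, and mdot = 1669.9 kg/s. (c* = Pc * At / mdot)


c* = 13e6 * 0.236 / 1669.9 = 1837 m/s

1837 m/s


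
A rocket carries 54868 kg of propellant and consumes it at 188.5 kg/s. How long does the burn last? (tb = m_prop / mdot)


tb = 54868 / 188.5 = 291.1 s

291.1 s


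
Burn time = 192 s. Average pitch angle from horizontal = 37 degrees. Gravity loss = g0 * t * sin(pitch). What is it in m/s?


GL = 9.81 * 192 * sin(37 deg) = 1134 m/s

1134 m/s


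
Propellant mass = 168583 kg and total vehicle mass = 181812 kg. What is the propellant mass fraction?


PMF = 168583 / 181812 = 0.927

0.927


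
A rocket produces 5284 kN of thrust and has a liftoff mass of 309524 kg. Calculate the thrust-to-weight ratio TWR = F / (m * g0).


TWR = 5284000 / (309524 * 9.81) = 1.74

1.74


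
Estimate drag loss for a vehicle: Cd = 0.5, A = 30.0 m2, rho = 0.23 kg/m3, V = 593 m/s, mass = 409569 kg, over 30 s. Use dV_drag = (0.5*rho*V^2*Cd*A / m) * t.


D = 0.5 * 0.23 * 593^2 * 0.5 * 30.0 = 606594.53 N
a = 606594.53 / 409569 = 1.4811 m/s2
dV = 1.4811 * 30 = 44.4 m/s

44.4 m/s


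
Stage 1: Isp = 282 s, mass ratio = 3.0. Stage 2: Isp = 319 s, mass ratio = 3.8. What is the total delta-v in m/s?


dV1 = 282 * 9.81 * ln(3.0) = 3039.2 m/s
dV2 = 319 * 9.81 * ln(3.8) = 4177.7 m/s
Total dV = 3039.2 + 4177.7 = 7216.9 m/s ~ 7217 m/s

7217 m/s


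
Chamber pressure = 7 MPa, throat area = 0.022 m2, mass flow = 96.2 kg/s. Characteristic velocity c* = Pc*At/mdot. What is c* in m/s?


c* = 7e6 * 0.022 / 96.2 = 1601 m/s

1601 m/s


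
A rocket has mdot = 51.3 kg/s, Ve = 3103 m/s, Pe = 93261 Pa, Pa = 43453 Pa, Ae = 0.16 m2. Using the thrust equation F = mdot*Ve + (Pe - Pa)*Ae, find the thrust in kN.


F = 51.3 * 3103 + (93261 - 43453) * 0.16 = 167153.0 N = 167.2 kN

167.2 kN


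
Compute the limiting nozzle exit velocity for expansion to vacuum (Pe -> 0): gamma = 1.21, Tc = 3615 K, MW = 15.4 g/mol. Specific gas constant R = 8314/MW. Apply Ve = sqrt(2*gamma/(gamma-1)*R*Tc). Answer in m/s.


R = 8314 / 15.4 = 539.87 J/(kg.K)
Ve = sqrt(2 * 1.21 / (1.21 - 1) * 539.87 * 3615) = 4742 m/s

4742 m/s


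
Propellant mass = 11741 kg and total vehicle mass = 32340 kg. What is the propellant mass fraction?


PMF = 11741 / 32340 = 0.363

0.363


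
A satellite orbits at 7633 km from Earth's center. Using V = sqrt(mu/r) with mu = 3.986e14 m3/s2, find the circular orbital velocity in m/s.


V = sqrt(3.986e14 / 7633000) = 7226 m/s

7226 m/s


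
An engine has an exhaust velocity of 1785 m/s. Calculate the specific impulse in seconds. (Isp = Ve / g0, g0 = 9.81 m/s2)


Isp = Ve / g0 = 1785 / 9.81 = 182.0 s

182.0 s


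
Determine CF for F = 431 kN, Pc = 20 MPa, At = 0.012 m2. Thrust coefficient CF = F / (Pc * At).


CF = 431000 / (20e6 * 0.012) = 1.8

1.8


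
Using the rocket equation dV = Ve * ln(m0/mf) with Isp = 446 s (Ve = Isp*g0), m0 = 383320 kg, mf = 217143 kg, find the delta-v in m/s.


Ve = 446 * 9.81 = 4375.26 m/s
dV = 4375.26 * ln(383320/217143) = 2487 m/s

2487 m/s


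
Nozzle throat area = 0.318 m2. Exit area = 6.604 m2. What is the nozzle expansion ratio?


AR = 6.604 / 0.318 = 20.8

20.8


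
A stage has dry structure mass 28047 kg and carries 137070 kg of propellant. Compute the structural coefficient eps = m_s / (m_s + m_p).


eps = 28047 / (28047 + 137070) = 0.1699

0.1699


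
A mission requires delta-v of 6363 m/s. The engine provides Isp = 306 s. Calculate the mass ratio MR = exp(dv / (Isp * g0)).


Ve = 306 * 9.81 = 3001.86 m/s
MR = exp(6363 / 3001.86) = 8.329

8.329


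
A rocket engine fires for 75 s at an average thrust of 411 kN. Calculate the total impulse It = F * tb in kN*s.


It = 411 * 75 = 30825 kN*s

30825 kN*s


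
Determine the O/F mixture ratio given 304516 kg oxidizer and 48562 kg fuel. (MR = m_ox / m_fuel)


MR = 304516 / 48562 = 6.27

6.27


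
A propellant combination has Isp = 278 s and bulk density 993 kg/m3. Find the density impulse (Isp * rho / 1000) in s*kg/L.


rho*Isp = 278 * 993 / 1000 = 276 s*kg/L

276 s*kg/L


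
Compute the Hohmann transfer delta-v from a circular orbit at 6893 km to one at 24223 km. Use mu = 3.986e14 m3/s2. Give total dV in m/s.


V1 = sqrt(mu/r1) = 7604.39 m/s
dV1 = V1*(sqrt(2*r2/(r1+r2)) - 1) = 1884.2 m/s
V2 = sqrt(mu/r2) = 4056.53 m/s
dV2 = V2*(1 - sqrt(2*r1/(r1+r2))) = 1356.42 m/s
Total dV = 3241 m/s

3241 m/s


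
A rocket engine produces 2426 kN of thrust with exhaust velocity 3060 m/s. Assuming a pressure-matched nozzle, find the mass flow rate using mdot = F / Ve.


mdot = F / Ve = 2426000 / 3060 = 792.8 kg/s

792.8 kg/s


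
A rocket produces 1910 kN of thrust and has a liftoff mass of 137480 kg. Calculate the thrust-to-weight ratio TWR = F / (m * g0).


TWR = 1910000 / (137480 * 9.81) = 1.42

1.42


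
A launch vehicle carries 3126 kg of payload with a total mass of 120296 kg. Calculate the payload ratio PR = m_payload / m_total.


PR = 3126 / 120296 = 0.026

0.026


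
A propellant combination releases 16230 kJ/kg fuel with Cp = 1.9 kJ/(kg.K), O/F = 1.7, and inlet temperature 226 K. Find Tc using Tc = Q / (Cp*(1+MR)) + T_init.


Tc = 16230 / (1.9 * (1 + 1.7)) + 226 = 3390 K

3390 K


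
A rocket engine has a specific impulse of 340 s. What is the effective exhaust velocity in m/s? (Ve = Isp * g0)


Ve = Isp * g0 = 340 * 9.81 = 3335.4 m/s

3335.4 m/s


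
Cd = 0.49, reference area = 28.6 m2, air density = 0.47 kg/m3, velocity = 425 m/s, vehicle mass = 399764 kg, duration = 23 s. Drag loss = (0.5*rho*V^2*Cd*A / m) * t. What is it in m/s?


D = 0.5 * 0.47 * 425^2 * 0.49 * 28.6 = 594850.51 N
a = 594850.51 / 399764 = 1.488 m/s2
dV = 1.488 * 23 = 34.2 m/s

34.2 m/s


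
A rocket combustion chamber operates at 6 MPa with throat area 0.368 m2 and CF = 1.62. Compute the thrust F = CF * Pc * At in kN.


F = 1.62 * 6e6 * 0.368 = 3.5770e+06 N = 3577.0 kN

3577.0 kN


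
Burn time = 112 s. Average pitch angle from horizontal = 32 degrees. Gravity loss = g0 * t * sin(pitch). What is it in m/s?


GL = 9.81 * 112 * sin(32 deg) = 582 m/s

582 m/s


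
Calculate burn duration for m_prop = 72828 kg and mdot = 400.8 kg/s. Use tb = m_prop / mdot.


tb = 72828 / 400.8 = 181.7 s

181.7 s


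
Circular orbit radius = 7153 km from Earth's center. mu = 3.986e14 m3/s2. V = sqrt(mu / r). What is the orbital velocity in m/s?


V = sqrt(3.986e14 / 7153000) = 7465 m/s

7465 m/s


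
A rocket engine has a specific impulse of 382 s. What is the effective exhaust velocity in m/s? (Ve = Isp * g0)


Ve = Isp * g0 = 382 * 9.81 = 3747.4 m/s

3747.4 m/s


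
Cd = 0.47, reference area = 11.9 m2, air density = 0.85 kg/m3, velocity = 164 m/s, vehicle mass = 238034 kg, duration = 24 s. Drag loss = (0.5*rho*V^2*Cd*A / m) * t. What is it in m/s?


D = 0.5 * 0.85 * 164^2 * 0.47 * 11.9 = 63932.46 N
a = 63932.46 / 238034 = 0.2686 m/s2
dV = 0.2686 * 24 = 6.4 m/s

6.4 m/s


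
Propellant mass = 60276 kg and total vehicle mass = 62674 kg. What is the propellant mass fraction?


PMF = 60276 / 62674 = 0.962

0.962


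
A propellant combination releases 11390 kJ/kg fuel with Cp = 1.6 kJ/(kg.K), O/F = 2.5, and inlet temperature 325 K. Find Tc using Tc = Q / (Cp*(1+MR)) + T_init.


Tc = 11390 / (1.6 * (1 + 2.5)) + 325 = 2359 K

2359 K


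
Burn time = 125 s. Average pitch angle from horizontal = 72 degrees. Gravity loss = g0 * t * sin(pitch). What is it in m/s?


GL = 9.81 * 125 * sin(72 deg) = 1166 m/s

1166 m/s


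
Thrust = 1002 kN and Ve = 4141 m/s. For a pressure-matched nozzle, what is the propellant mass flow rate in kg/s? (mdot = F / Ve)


mdot = F / Ve = 1002000 / 4141 = 242.0 kg/s

242.0 kg/s


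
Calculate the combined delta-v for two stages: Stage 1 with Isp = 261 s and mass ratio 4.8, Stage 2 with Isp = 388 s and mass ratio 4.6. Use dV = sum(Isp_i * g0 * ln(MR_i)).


dV1 = 261 * 9.81 * ln(4.8) = 4016.3 m/s
dV2 = 388 * 9.81 * ln(4.6) = 5808.6 m/s
Total dV = 4016.3 + 5808.6 = 9824.9 m/s ~ 9825 m/s

9825 m/s


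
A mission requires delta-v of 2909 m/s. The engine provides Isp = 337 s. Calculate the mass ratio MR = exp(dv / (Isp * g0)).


Ve = 337 * 9.81 = 3305.97 m/s
MR = exp(2909 / 3305.97) = 2.411

2.411


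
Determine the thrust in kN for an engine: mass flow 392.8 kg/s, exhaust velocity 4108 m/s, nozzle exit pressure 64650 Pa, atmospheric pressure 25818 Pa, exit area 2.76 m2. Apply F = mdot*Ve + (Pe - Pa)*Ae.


F = 392.8 * 4108 + (64650 - 25818) * 2.76 = 1.7208e+06 N = 1720.8 kN

1720.8 kN


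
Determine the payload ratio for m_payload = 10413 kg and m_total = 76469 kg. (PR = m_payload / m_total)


PR = 10413 / 76469 = 0.1362

0.1362


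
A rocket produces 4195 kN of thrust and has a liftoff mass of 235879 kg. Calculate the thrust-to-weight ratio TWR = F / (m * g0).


TWR = 4195000 / (235879 * 9.81) = 1.81

1.81


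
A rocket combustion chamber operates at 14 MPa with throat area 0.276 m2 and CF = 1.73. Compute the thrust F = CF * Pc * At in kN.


F = 1.73 * 14e6 * 0.276 = 6.6847e+06 N = 6684.7 kN

6684.7 kN


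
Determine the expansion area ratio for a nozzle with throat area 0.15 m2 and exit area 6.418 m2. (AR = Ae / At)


AR = 6.418 / 0.15 = 42.8

42.8


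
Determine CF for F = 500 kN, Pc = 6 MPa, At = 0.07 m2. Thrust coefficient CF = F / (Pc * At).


CF = 500000 / (6e6 * 0.07) = 1.19

1.19


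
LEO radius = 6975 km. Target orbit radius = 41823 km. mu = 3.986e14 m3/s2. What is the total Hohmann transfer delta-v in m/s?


V1 = sqrt(mu/r1) = 7559.56 m/s
dV1 = V1*(sqrt(2*r2/(r1+r2)) - 1) = 2337.77 m/s
V2 = sqrt(mu/r2) = 3087.17 m/s
dV2 = V2*(1 - sqrt(2*r1/(r1+r2))) = 1436.55 m/s
Total dV = 3774 m/s

3774 m/s


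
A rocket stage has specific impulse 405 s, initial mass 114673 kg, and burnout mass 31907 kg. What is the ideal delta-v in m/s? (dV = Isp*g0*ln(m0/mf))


Ve = 405 * 9.81 = 3973.05 m/s
dV = 3973.05 * ln(114673/31907) = 5083 m/s

5083 m/s


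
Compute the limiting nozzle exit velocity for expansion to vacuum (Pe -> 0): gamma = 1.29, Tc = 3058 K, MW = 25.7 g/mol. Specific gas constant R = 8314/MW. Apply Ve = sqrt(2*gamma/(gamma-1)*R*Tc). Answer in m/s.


R = 8314 / 25.7 = 323.5 J/(kg.K)
Ve = sqrt(2 * 1.29 / (1.29 - 1) * 323.5 * 3058) = 2967 m/s

2967 m/s


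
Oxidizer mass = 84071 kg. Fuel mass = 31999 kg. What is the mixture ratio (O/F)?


MR = 84071 / 31999 = 2.63

2.63


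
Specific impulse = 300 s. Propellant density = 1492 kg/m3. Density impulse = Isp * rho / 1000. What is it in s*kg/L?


rho*Isp = 300 * 1492 / 1000 = 448 s*kg/L

448 s*kg/L


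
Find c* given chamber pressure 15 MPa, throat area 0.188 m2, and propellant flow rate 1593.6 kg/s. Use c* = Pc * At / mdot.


c* = 15e6 * 0.188 / 1593.6 = 1770 m/s

1770 m/s


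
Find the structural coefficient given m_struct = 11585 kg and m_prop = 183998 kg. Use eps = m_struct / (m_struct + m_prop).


eps = 11585 / (11585 + 183998) = 0.0592

0.0592


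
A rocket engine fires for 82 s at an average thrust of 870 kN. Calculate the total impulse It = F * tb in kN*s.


It = 870 * 82 = 71340 kN*s

71340 kN*s


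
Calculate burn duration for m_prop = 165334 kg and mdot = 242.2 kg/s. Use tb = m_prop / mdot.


tb = 165334 / 242.2 = 682.6 s

682.6 s


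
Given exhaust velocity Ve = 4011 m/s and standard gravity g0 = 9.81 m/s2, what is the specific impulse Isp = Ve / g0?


Isp = Ve / g0 = 4011 / 9.81 = 408.9 s

408.9 s


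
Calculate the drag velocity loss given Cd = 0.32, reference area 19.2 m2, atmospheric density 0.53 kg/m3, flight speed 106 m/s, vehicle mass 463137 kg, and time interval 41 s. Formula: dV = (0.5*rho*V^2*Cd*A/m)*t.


D = 0.5 * 0.53 * 106^2 * 0.32 * 19.2 = 18294.01 N
a = 18294.01 / 463137 = 0.0395 m/s2
dV = 0.0395 * 41 = 1.6 m/s

1.6 m/s


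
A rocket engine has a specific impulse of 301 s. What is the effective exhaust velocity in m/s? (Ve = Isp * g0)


Ve = Isp * g0 = 301 * 9.81 = 2952.8 m/s

2952.8 m/s


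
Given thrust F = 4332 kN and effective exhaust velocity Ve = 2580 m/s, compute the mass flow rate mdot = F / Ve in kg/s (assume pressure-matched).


mdot = F / Ve = 4332000 / 2580 = 1679.1 kg/s

1679.1 kg/s


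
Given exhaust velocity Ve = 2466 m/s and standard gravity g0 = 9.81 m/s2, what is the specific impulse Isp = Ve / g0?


Isp = Ve / g0 = 2466 / 9.81 = 251.4 s

251.4 s


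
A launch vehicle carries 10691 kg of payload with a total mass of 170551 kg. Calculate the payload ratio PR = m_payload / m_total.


PR = 10691 / 170551 = 0.0627

0.0627


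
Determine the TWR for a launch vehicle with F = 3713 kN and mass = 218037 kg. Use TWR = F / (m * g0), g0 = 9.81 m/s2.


TWR = 3713000 / (218037 * 9.81) = 1.74

1.74


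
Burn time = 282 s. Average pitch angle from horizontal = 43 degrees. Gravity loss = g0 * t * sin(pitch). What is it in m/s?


GL = 9.81 * 282 * sin(43 deg) = 1887 m/s

1887 m/s


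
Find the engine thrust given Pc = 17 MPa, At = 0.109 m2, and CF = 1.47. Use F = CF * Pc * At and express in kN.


F = 1.47 * 17e6 * 0.109 = 2.7239e+06 N = 2723.9 kN

2723.9 kN


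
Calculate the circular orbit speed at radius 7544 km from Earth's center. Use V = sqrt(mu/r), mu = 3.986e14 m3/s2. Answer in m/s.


V = sqrt(3.986e14 / 7544000) = 7269 m/s

7269 m/s


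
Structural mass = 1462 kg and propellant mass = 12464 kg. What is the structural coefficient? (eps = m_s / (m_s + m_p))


eps = 1462 / (1462 + 12464) = 0.105

0.105


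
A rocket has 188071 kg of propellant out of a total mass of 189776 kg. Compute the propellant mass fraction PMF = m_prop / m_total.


PMF = 188071 / 189776 = 0.991

0.991


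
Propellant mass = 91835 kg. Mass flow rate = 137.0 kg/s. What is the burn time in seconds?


tb = 91835 / 137.0 = 670.3 s

670.3 s


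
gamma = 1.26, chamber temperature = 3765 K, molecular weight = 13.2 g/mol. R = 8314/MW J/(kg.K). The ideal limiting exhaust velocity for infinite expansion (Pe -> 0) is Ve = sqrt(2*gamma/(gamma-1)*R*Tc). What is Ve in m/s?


R = 8314 / 13.2 = 629.85 J/(kg.K)
Ve = sqrt(2 * 1.26 / (1.26 - 1) * 629.85 * 3765) = 4794 m/s

4794 m/s


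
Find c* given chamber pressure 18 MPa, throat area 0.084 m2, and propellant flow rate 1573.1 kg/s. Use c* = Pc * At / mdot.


c* = 18e6 * 0.084 / 1573.1 = 961 m/s

961 m/s


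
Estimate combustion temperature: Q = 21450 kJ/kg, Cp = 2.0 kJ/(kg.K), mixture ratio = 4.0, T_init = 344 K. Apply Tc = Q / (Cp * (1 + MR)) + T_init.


Tc = 21450 / (2.0 * (1 + 4.0)) + 344 = 2489 K

2489 K


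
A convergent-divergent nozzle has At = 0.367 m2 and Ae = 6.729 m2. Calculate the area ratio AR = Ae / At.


AR = 6.729 / 0.367 = 18.3

18.3


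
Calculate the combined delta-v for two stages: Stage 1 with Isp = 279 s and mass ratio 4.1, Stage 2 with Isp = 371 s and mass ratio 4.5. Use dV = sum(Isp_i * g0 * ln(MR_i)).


dV1 = 279 * 9.81 * ln(4.1) = 3861.9 m/s
dV2 = 371 * 9.81 * ln(4.5) = 5474.1 m/s
Total dV = 3861.9 + 5474.1 = 9336.0 m/s ~ 9336 m/s

9336 m/s


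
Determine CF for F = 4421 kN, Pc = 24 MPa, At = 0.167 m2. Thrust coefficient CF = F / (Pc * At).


CF = 4421000 / (24e6 * 0.167) = 1.1

1.1


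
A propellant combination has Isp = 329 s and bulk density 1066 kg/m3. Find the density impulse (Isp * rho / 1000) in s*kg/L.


rho*Isp = 329 * 1066 / 1000 = 351 s*kg/L

351 s*kg/L


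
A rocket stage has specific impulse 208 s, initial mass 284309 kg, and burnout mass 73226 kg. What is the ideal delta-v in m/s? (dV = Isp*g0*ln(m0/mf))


Ve = 208 * 9.81 = 2040.48 m/s
dV = 2040.48 * ln(284309/73226) = 2768 m/s

2768 m/s


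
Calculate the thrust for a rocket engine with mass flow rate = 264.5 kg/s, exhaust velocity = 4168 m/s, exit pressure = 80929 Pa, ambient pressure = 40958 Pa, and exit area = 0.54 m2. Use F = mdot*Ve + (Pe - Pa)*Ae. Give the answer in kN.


F = 264.5 * 4168 + (80929 - 40958) * 0.54 = 1.1240e+06 N = 1124.0 kN

1124.0 kN


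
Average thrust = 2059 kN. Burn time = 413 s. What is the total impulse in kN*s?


It = 2059 * 413 = 850367 kN*s

850367 kN*s


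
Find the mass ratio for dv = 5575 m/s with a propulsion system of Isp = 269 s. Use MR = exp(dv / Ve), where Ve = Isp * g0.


Ve = 269 * 9.81 = 2638.89 m/s
MR = exp(5575 / 2638.89) = 8.27

8.27


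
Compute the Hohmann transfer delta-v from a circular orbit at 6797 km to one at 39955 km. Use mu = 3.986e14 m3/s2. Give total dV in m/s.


V1 = sqrt(mu/r1) = 7657.91 m/s
dV1 = V1*(sqrt(2*r2/(r1+r2)) - 1) = 2353.86 m/s
V2 = sqrt(mu/r2) = 3158.52 m/s
dV2 = V2*(1 - sqrt(2*r1/(r1+r2))) = 1455.35 m/s
Total dV = 3809 m/s

3809 m/s


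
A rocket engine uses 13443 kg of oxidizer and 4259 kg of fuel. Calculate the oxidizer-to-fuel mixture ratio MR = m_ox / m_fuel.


MR = 13443 / 4259 = 3.16

3.16


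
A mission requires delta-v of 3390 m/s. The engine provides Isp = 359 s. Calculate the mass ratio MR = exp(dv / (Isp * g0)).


Ve = 359 * 9.81 = 3521.79 m/s
MR = exp(3390 / 3521.79) = 2.618

2.618


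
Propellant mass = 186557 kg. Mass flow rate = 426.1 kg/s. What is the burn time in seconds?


tb = 186557 / 426.1 = 437.8 s

437.8 s


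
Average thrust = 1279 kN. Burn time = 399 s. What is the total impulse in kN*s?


It = 1279 * 399 = 510321 kN*s

510321 kN*s


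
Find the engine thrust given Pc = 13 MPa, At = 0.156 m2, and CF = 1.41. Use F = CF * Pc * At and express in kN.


F = 1.41 * 13e6 * 0.156 = 2.8595e+06 N = 2859.5 kN

2859.5 kN


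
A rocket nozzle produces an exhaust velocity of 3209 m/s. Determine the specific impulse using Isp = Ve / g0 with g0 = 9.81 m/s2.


Isp = Ve / g0 = 3209 / 9.81 = 327.1 s

327.1 s


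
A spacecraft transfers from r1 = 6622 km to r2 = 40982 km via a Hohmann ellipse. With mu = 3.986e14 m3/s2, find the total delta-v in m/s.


V1 = sqrt(mu/r1) = 7758.43 m/s
dV1 = V1*(sqrt(2*r2/(r1+r2)) - 1) = 2421.94 m/s
V2 = sqrt(mu/r2) = 3118.69 m/s
dV2 = V2*(1 - sqrt(2*r1/(r1+r2))) = 1473.71 m/s
Total dV = 3896 m/s

3896 m/s


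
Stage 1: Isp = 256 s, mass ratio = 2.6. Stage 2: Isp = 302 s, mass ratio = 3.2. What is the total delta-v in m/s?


dV1 = 256 * 9.81 * ln(2.6) = 2399.6 m/s
dV2 = 302 * 9.81 * ln(3.2) = 3446.0 m/s
Total dV = 2399.6 + 3446.0 = 5845.6 m/s ~ 5846 m/s

5846 m/s


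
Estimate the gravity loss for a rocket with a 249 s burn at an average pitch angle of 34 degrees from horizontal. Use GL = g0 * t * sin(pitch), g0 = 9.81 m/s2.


GL = 9.81 * 249 * sin(34 deg) = 1366 m/s

1366 m/s


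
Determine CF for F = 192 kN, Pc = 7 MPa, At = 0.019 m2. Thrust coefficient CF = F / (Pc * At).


CF = 192000 / (7e6 * 0.019) = 1.44

1.44


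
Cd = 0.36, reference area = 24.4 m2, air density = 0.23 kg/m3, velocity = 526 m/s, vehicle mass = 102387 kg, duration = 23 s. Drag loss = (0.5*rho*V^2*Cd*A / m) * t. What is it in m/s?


D = 0.5 * 0.23 * 526^2 * 0.36 * 24.4 = 279487.03 N
a = 279487.03 / 102387 = 2.7297 m/s2
dV = 2.7297 * 23 = 62.8 m/s

62.8 m/s


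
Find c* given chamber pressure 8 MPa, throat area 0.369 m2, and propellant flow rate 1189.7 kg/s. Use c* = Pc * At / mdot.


c* = 8e6 * 0.369 / 1189.7 = 2481 m/s

2481 m/s


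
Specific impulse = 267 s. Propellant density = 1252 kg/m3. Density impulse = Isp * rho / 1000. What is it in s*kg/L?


rho*Isp = 267 * 1252 / 1000 = 334 s*kg/L

334 s*kg/L


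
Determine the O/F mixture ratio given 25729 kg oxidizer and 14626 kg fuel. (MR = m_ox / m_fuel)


MR = 25729 / 14626 = 1.76

1.76


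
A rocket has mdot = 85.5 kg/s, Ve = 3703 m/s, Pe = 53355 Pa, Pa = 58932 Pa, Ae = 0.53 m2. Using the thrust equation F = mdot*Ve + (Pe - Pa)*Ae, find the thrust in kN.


F = 85.5 * 3703 + (53355 - 58932) * 0.53 = 313651.0 N = 313.7 kN

313.7 kN


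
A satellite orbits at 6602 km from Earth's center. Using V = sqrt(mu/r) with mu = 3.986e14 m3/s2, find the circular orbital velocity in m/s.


V = sqrt(3.986e14 / 6602000) = 7770 m/s

7770 m/s


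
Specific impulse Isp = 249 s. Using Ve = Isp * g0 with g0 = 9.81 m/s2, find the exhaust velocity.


Ve = Isp * g0 = 249 * 9.81 = 2442.7 m/s

2442.7 m/s


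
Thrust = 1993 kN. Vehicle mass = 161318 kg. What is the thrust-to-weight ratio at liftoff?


TWR = 1993000 / (161318 * 9.81) = 1.26

1.26


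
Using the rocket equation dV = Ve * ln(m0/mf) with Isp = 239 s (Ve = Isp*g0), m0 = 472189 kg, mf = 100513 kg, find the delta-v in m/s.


Ve = 239 * 9.81 = 2344.59 m/s
dV = 2344.59 * ln(472189/100513) = 3627 m/s

3627 m/s


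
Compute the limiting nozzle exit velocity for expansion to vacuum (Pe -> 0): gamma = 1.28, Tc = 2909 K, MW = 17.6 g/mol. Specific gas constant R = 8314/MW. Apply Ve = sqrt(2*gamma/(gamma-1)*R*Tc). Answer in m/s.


R = 8314 / 17.6 = 472.39 J/(kg.K)
Ve = sqrt(2 * 1.28 / (1.28 - 1) * 472.39 * 2909) = 3545 m/s

3545 m/s


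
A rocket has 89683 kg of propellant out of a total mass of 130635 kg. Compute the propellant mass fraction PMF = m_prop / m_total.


PMF = 89683 / 130635 = 0.687

0.687


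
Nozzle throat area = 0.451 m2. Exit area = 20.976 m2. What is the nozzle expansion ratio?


AR = 20.976 / 0.451 = 46.5

46.5


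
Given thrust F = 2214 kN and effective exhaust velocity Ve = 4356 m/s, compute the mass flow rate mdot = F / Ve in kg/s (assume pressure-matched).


mdot = F / Ve = 2214000 / 4356 = 508.3 kg/s

508.3 kg/s


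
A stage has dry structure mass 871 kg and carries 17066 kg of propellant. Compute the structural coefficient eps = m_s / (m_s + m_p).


eps = 871 / (871 + 17066) = 0.0486

0.0486


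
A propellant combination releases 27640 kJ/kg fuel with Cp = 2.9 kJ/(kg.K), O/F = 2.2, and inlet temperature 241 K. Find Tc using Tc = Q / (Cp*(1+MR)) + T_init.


Tc = 27640 / (2.9 * (1 + 2.2)) + 241 = 3219 K

3219 K


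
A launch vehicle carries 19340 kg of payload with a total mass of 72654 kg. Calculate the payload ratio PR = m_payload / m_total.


PR = 19340 / 72654 = 0.2662

0.2662


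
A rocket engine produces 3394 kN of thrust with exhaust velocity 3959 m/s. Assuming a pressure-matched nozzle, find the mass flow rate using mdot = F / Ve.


mdot = F / Ve = 3394000 / 3959 = 857.3 kg/s

857.3 kg/s


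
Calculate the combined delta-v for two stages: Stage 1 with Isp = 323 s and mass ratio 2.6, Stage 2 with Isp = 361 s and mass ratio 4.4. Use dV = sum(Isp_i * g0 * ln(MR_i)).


dV1 = 323 * 9.81 * ln(2.6) = 3027.7 m/s
dV2 = 361 * 9.81 * ln(4.4) = 5247.0 m/s
Total dV = 3027.7 + 5247.0 = 8274.7 m/s ~ 8275 m/s

8275 m/s


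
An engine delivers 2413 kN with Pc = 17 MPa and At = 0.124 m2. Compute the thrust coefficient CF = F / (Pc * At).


CF = 2413000 / (17e6 * 0.124) = 1.14

1.14


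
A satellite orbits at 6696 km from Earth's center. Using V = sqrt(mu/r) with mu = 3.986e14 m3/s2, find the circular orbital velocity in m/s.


V = sqrt(3.986e14 / 6696000) = 7715 m/s

7715 m/s


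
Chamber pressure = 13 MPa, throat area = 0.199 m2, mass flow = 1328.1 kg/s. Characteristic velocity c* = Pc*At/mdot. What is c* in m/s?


c* = 13e6 * 0.199 / 1328.1 = 1948 m/s

1948 m/s


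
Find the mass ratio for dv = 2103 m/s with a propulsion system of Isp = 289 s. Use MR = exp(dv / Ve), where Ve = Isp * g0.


Ve = 289 * 9.81 = 2835.09 m/s
MR = exp(2103 / 2835.09) = 2.1

2.1


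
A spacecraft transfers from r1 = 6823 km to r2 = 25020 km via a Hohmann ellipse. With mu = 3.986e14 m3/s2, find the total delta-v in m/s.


V1 = sqrt(mu/r1) = 7643.3 m/s
dV1 = V1*(sqrt(2*r2/(r1+r2)) - 1) = 1938.18 m/s
V2 = sqrt(mu/r2) = 3991.4 m/s
dV2 = V2*(1 - sqrt(2*r1/(r1+r2))) = 1378.51 m/s
Total dV = 3317 m/s

3317 m/s


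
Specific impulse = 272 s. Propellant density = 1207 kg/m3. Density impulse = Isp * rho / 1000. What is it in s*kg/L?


rho*Isp = 272 * 1207 / 1000 = 328 s*kg/L

328 s*kg/L


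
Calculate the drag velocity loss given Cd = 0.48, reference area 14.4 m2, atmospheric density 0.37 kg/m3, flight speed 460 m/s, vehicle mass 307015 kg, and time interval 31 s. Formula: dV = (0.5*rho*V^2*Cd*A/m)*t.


D = 0.5 * 0.37 * 460^2 * 0.48 * 14.4 = 270577.15 N
a = 270577.15 / 307015 = 0.8813 m/s2
dV = 0.8813 * 31 = 27.3 m/s

27.3 m/s


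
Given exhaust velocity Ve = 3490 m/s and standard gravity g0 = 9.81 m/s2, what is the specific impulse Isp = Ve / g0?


Isp = Ve / g0 = 3490 / 9.81 = 355.8 s

355.8 s


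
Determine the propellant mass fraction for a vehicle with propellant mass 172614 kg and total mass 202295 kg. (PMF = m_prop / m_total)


PMF = 172614 / 202295 = 0.853

0.853


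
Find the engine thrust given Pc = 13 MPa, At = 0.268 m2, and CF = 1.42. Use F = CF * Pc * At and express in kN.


F = 1.42 * 13e6 * 0.268 = 4.9473e+06 N = 4947.3 kN

4947.3 kN


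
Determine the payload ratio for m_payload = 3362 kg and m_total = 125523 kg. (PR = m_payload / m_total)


PR = 3362 / 125523 = 0.0268

0.0268


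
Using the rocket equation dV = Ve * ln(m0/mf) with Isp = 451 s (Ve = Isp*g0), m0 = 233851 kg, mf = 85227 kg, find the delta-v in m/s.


Ve = 451 * 9.81 = 4424.31 m/s
dV = 4424.31 * ln(233851/85227) = 4466 m/s

4466 m/s


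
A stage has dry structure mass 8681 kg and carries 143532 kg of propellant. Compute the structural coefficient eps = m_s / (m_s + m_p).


eps = 8681 / (8681 + 143532) = 0.057

0.057


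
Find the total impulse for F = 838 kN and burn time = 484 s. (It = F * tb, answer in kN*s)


It = 838 * 484 = 405592 kN*s

405592 kN*s


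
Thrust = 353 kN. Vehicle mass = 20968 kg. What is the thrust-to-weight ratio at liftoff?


TWR = 353000 / (20968 * 9.81) = 1.72

1.72


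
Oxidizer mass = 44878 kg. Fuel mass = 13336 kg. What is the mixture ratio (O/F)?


MR = 44878 / 13336 = 3.37

3.37


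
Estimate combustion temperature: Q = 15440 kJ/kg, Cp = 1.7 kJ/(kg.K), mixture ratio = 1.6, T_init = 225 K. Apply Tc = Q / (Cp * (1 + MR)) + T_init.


Tc = 15440 / (1.7 * (1 + 1.6)) + 225 = 3718 K

3718 K


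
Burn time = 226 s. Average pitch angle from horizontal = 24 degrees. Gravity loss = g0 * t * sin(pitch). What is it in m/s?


GL = 9.81 * 226 * sin(24 deg) = 902 m/s

902 m/s


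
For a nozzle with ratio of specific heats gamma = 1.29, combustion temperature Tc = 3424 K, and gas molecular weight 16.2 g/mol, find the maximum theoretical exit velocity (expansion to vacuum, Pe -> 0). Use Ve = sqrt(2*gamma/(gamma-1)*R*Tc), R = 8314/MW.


R = 8314 / 16.2 = 513.21 J/(kg.K)
Ve = sqrt(2 * 1.29 / (1.29 - 1) * 513.21 * 3424) = 3954 m/s

3954 m/s


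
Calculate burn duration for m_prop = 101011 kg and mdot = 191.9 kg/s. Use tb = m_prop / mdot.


tb = 101011 / 191.9 = 526.4 s

526.4 s


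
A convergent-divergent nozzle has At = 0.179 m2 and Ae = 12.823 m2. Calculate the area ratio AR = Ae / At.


AR = 12.823 / 0.179 = 71.6

71.6


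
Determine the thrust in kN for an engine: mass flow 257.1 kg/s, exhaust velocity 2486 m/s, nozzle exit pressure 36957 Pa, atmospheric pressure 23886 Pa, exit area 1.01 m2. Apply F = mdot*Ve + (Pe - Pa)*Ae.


F = 257.1 * 2486 + (36957 - 23886) * 1.01 = 652352.0 N = 652.4 kN

652.4 kN


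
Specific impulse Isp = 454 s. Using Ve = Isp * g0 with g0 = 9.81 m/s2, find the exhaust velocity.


Ve = Isp * g0 = 454 * 9.81 = 4453.7 m/s

4453.7 m/s


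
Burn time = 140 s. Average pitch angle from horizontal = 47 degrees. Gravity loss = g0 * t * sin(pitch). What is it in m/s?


GL = 9.81 * 140 * sin(47 deg) = 1004 m/s

1004 m/s


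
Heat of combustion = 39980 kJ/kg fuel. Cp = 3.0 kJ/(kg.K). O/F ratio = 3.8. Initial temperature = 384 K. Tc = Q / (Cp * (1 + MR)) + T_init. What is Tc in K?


Tc = 39980 / (3.0 * (1 + 3.8)) + 384 = 3160 K

3160 K


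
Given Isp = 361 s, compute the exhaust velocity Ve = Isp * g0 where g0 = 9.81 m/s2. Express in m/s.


Ve = Isp * g0 = 361 * 9.81 = 3541.4 m/s

3541.4 m/s


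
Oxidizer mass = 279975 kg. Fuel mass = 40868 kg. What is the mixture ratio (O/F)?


MR = 279975 / 40868 = 6.85

6.85


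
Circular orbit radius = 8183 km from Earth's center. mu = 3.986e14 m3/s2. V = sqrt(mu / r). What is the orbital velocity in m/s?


V = sqrt(3.986e14 / 8183000) = 6979 m/s

6979 m/s
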